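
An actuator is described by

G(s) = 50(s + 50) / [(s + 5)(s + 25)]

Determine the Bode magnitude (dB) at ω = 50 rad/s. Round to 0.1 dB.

At s = jω = j50:
zero (s+50): 50 + j50 → |·| = √(50²+50²) = √5000 ≈ 70.711, ∠ = arctan(50/50) ≈ 45.00°
pole (s+5): 5 + j50 → |·| = √(5²+50²) = √2525 ≈ 50.249, ∠ = arctan(50/5) ≈ 84.29°
pole (s+25): 25 + j50 → |·| = √(25²+50²) = √3125 ≈ 55.902, ∠ = arctan(50/25) ≈ 63.43°
|G| = 50 · 70.711 / 2809 ≈ 1.2587
Gain = 20 log₁₀(1.2587) ≈ 2.00 dB

2.0 dB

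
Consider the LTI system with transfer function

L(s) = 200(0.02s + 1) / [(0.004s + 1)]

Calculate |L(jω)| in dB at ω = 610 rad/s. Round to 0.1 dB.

59.4 dB

At ω = 610 rad/s:
zero (1 + j610·0.02) = 1 + j12.2 → |·| ≈ 12.241, ∠ ≈ 85.31°
pole (1 + j610·0.004) = 1 + j2.44 → |·| ≈ 2.637, ∠ ≈ 67.71°
|L| = 200 · 12.241 / (2.637) ≈ 928.4
Gain = 20 log₁₀(928.4) ≈ 59.35 dB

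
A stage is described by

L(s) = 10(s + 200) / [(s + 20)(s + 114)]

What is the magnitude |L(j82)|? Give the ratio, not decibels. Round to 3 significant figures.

0.182

At s = jω = j82:
zero (s+200): 200 + j82 → |·| = √(200²+82²) = √46724 ≈ 216.16, ∠ = arctan(82/200) ≈ 22.29°
pole (s+20): 20 + j82 → |·| = √(20²+82²) = √7124 ≈ 84.404, ∠ = arctan(82/20) ≈ 76.29°
pole (s+114): 114 + j82 → |·| = √(114²+82²) = √19720 ≈ 140.43, ∠ = arctan(82/114) ≈ 35.73°
|L| = 10 · 216.16 / 11853 ≈ 0.18237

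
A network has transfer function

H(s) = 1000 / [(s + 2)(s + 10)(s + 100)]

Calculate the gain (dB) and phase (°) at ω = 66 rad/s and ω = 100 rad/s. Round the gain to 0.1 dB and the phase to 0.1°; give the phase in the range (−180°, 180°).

At s = jω = j66:
pole (s+2): 2 + j66 → |·| = √(2²+66²) = √4360 ≈ 66.03, ∠ = arctan(66/2) ≈ 88.26°
pole (s+10): 10 + j66 → |·| = √(10²+66²) = √4456 ≈ 66.753, ∠ = arctan(66/10) ≈ 81.38°
pole (s+100): 100 + j66 → |·| = √(100²+66²) = √14356 ≈ 119.82, ∠ = arctan(66/100) ≈ 33.42°
|H| = 1000 / 5.2813e+05 ≈ 0.0018935
Gain = 20 log₁₀(0.0018935) ≈ -54.45 dB
∠H = 0.00° − 203.06° = -203.06° ≡ 156.94° (principal value)

At s = jω = j100:
pole (s+2): 2 + j100 → |·| = √(2²+100²) = √10004 ≈ 100.02, ∠ = arctan(100/2) ≈ 88.85°
pole (s+10): 10 + j100 → |·| = √(10²+100²) = √10100 ≈ 100.5, ∠ = arctan(100/10) ≈ 84.29°
pole (s+100): 100 + j100 → |·| = √(100²+100²) = √20000 ≈ 141.42, ∠ = arctan(100/100) ≈ 45.00°
|H| = 1000 / 1.4216e+06 ≈ 0.00070343
Gain = 20 log₁₀(0.00070343) ≈ -63.06 dB
∠H = 0.00° − 218.14° = -218.14° ≡ 141.86° (principal value)

ω = 66: -54.5 dB, 156.9°; ω = 100: -63.1 dB, 141.9°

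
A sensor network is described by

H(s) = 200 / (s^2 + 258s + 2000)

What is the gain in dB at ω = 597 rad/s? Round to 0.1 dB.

-65.7 dB

Substitute s = j597:
Numerator: 200 = 200 + j0
Denominator: (j597)^2 + 258(j597) + 2000 = -354409 + j154026
|N| = √(200² + 0²) ≈ 200, ∠N ≈ 0.00°
|D| = √(354409² + 154026²) ≈ 3.8643e+05, ∠D ≈ 156.51°
|H| = 200 / 3.8643e+05 ≈ 0.00051756
Gain = 20 log₁₀(0.00051756) ≈ -65.72 dB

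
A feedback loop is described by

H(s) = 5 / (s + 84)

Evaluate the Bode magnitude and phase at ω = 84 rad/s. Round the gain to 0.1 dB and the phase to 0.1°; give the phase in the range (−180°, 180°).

Substitute s = j84:
Numerator: 5 = 5 + j0
Denominator: (j84) + 84 = 84 + j84
|N| = √(5² + 0²) ≈ 5, ∠N ≈ 0.00°
|D| = √(84² + 84²) ≈ 118.79, ∠D ≈ 45.00°
|H| = 5 / 118.79 ≈ 0.042091
Gain = 20 log₁₀(0.042091) ≈ -27.52 dB
∠H = 0.00° − 45.00° = -45.00°

-27.5 dB, -45.0°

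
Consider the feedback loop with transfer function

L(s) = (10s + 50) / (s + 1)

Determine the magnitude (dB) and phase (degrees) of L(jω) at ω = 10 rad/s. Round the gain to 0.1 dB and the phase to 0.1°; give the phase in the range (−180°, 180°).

20.9 dB, -20.9°

Substitute s = j10:
Numerator: 10(j10) + 50 = 50 + j100
Denominator: (j10) + 1 = 1 + j10
|N| = √(50² + 100²) ≈ 111.8, ∠N ≈ 63.43°
|D| = √(1² + 10²) ≈ 10.05, ∠D ≈ 84.29°
|L| = 111.8 / 10.05 ≈ 11.124
Gain = 20 log₁₀(11.124) ≈ 20.93 dB
∠L = 63.43° − 84.29° = -20.86°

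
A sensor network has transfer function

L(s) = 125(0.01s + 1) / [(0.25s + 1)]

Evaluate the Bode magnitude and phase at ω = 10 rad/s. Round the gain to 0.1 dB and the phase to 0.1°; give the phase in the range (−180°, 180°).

33.4 dB, -62.5°

At ω = 10 rad/s:
zero (1 + j10·0.01) = 1 + j0.1 → |·| ≈ 1.005, ∠ ≈ 5.71°
pole (1 + j10·0.25) = 1 + j2.5 → |·| ≈ 2.6926, ∠ ≈ 68.20°
|L| = 125 · 1.005 / (2.6926) ≈ 46.656
Gain = 20 log₁₀(46.656) ≈ 33.38 dB
∠L = (5.71°) − (68.20°) = -62.49°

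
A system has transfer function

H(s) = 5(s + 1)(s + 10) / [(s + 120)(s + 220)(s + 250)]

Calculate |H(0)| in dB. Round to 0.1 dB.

H(0) = 5·1·10 / (120·220·250) ≈ 7.5758e-06
20 log₁₀(7.5758e-06) ≈ -102.41 dB

-102.4 dB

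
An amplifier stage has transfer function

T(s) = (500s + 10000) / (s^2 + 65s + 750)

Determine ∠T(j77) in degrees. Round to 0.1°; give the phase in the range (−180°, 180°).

Substitute s = j77:
Numerator: 500(j77) + 10000 = 10000 + j38500
Denominator: (j77)^2 + 65(j77) + 750 = -5179 + j5005
|N| = √(10000² + 38500²) ≈ 39778, ∠N ≈ 75.44°
|D| = √(5179² + 5005²) ≈ 7202.2, ∠D ≈ 135.98°
∠T = 75.44° − 135.98° = -60.54°

-60.5°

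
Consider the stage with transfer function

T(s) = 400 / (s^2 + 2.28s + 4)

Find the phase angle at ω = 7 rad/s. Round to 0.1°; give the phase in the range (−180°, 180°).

-160.5°

At s = jω = j7:
quadratic: (j7)² + 2.28·j7 + 4 = -45 + j15.96 → |·| ≈ 47.746, ∠ ≈ 160.47°
∠T = 0.00° − 160.47° = -160.47°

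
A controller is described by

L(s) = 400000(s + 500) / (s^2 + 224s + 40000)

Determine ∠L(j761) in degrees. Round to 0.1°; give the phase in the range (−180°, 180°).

At s = jω = j761:
zero (s+500): 500 + j761 → |·| = √(500²+761²) = √829121 ≈ 910.56, ∠ = arctan(761/500) ≈ 56.69°
quadratic: (j761)² + 224·j761 + 40000 = -539121 + j170464 → |·| ≈ 5.6543e+05, ∠ ≈ 162.45°
∠L = 56.69° − 162.45° = -105.76°

-105.8°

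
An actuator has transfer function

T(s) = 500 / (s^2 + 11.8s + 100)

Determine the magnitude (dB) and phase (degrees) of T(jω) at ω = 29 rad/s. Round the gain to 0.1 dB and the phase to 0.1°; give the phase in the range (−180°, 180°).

-4.3 dB, -155.2°

At s = jω = j29:
quadratic: (j29)² + 11.8·j29 + 100 = -741 + j342.2 → |·| ≈ 816.2, ∠ ≈ 155.21°
|T| = 500 / 816.2 ≈ 0.61259
Gain = 20 log₁₀(0.61259) ≈ -4.26 dB
∠T = 0.00° − 155.21° = -155.21°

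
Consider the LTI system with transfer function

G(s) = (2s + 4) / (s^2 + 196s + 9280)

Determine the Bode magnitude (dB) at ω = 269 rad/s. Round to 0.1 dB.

-43.7 dB

Substitute s = j269:
Numerator: 2(j269) + 4 = 4 + j538
Denominator: (j269)^2 + 196(j269) + 9280 = -63081 + j52724
|N| = √(4² + 538²) ≈ 538.01, ∠N ≈ 89.57°
|D| = √(63081² + 52724²) ≈ 82213, ∠D ≈ 140.11°
|G| = 538.01 / 82213 ≈ 0.0065441
Gain = 20 log₁₀(0.0065441) ≈ -43.68 dB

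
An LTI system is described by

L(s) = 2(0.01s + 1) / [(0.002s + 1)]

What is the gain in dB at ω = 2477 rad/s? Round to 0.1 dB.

At ω = 2477 rad/s:
zero (1 + j2477·0.01) = 1 + j24.77 → |·| ≈ 24.79, ∠ ≈ 87.69°
pole (1 + j2477·0.002) = 1 + j4.954 → |·| ≈ 5.0539, ∠ ≈ 78.59°
|L| = 2 · 24.79 / (5.0539) ≈ 9.8102
Gain = 20 log₁₀(9.8102) ≈ 19.83 dB

19.8 dB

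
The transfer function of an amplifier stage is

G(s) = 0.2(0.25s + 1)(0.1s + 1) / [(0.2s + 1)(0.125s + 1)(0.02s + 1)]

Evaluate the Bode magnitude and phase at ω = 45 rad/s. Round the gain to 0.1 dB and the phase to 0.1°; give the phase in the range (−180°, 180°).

-16.5 dB, -43.2°

At ω = 45 rad/s:
zero (1 + j45·0.25) = 1 + j11.25 → |·| ≈ 11.294, ∠ ≈ 84.92°
zero (1 + j45·0.1) = 1 + j4.5 → |·| ≈ 4.6098, ∠ ≈ 77.47°
pole (1 + j45·0.2) = 1 + j9 → |·| ≈ 9.0554, ∠ ≈ 83.66°
pole (1 + j45·0.125) = 1 + j5.625 → |·| ≈ 5.7132, ∠ ≈ 79.92°
pole (1 + j45·0.02) = 1 + j0.9 → |·| ≈ 1.3454, ∠ ≈ 41.99°
|G| = 0.2 · 11.294 · 4.6098 / (9.0554 · 5.7132 · 1.3454) ≈ 0.1496
Gain = 20 log₁₀(0.1496) ≈ -16.50 dB
∠G = (84.92° + 77.47°) − (83.66° + 79.92° + 41.99°) = -43.18°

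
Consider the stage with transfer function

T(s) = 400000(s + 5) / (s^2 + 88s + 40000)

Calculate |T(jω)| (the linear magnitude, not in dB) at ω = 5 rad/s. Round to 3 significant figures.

70.8

At s = jω = j5:
zero (s+5): 5 + j5 → |·| = √(5²+5²) = √50 ≈ 7.0711, ∠ = arctan(5/5) ≈ 45.00°
quadratic: (j5)² + 88·j5 + 40000 = 39975 + j440 → |·| ≈ 39977, ∠ ≈ 0.63°
|T| = 400000 · 7.0711 / 39977 ≈ 70.752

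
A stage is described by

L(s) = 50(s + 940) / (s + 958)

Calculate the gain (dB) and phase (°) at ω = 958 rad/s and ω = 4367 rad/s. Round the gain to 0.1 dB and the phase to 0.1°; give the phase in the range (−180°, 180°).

ω = 958: 33.9 dB, 0.5°; ω = 4367: 34.0 dB, 0.2°

At s = jω = j958:
zero (s+940): 940 + j958 → |·| = √(940²+958²) = √1801364 ≈ 1342.1, ∠ = arctan(958/940) ≈ 45.54°
pole (s+958): 958 + j958 → |·| = √(958²+958²) = √1835528 ≈ 1354.8, ∠ = arctan(958/958) ≈ 45.00°
|L| = 50 · 1342.1 / 1354.8 ≈ 49.531
Gain = 20 log₁₀(49.531) ≈ 33.90 dB
∠L = 45.54° − 45.00° = 0.54°

At s = jω = j4367:
zero (s+940): 940 + j4367 → |·| = √(940²+4367²) = √19954289 ≈ 4467, ∠ = arctan(4367/940) ≈ 77.85°
pole (s+958): 958 + j4367 → |·| = √(958²+4367²) = √19988453 ≈ 4470.8, ∠ = arctan(4367/958) ≈ 77.63°
|L| = 50 · 4467 / 4470.8 ≈ 49.958
Gain = 20 log₁₀(49.958) ≈ 33.97 dB
∠L = 77.85° − 77.63° = 0.22°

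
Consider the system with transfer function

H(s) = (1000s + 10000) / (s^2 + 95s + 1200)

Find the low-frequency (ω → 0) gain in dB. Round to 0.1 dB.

H(0) = 10000 / 1200 ≈ 8.3333
20 log₁₀(8.3333) ≈ 18.42 dB

18.4 dB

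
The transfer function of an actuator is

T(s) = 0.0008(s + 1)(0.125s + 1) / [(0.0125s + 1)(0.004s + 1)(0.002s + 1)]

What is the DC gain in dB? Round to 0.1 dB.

-61.9 dB

T(0) = 0.0008 · 1 / 1 = 0.0008
20 log₁₀(0.0008) ≈ -61.94 dB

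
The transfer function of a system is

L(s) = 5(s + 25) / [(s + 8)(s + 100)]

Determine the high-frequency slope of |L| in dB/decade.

-20 dB/decade

Each pole contributes −20 dB/decade at high frequency; each zero contributes +20 dB/decade.
Net: 1 zero(s) − 2 pole(s) → -20 dB/decade.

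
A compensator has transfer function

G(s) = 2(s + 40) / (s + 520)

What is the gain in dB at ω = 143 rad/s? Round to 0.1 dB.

At s = jω = j143:
zero (s+40): 40 + j143 → |·| = √(40²+143²) = √22049 ≈ 148.49, ∠ = arctan(143/40) ≈ 74.37°
pole (s+520): 520 + j143 → |·| = √(520²+143²) = √290849 ≈ 539.3, ∠ = arctan(143/520) ≈ 15.38°
|G| = 2 · 148.49 / 539.3 ≈ 0.55068
Gain = 20 log₁₀(0.55068) ≈ -5.18 dB

-5.2 dB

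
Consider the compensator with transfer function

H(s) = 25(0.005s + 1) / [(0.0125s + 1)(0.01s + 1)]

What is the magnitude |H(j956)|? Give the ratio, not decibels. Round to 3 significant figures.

At ω = 956 rad/s:
zero (1 + j956·0.005) = 1 + j4.78 → |·| ≈ 4.8835, ∠ ≈ 78.18°
pole (1 + j956·0.0125) = 1 + j11.95 → |·| ≈ 11.992, ∠ ≈ 85.22°
pole (1 + j956·0.01) = 1 + j9.56 → |·| ≈ 9.6122, ∠ ≈ 84.03°
|H| = 25 · 4.8835 / (11.992 · 9.6122) ≈ 1.0591

1.06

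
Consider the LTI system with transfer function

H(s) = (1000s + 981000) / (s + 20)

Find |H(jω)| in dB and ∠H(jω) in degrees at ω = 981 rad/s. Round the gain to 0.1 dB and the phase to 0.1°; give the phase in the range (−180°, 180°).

63.0 dB, -43.8°

Substitute s = j981:
Numerator: 1000(j981) + 981000 = 981000 + j981000
Denominator: (j981) + 20 = 20 + j981
|N| = √(981000² + 981000²) ≈ 1.3873e+06, ∠N ≈ 45.00°
|D| = √(20² + 981²) ≈ 981.2, ∠D ≈ 88.83°
|H| = 1.3873e+06 / 981.2 ≈ 1413.9
Gain = 20 log₁₀(1413.9) ≈ 63.01 dB
∠H = 45.00° − 88.83° = -43.83°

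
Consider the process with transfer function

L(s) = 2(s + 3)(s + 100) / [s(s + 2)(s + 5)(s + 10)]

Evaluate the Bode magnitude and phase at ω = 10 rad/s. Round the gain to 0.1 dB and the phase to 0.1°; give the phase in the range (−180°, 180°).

-17.7 dB, 161.9°

At s = jω = j10:
zero (s+3): 3 + j10 → |·| = √(3²+10²) = √109 ≈ 10.44, ∠ = arctan(10/3) ≈ 73.30°
zero (s+100): 100 + j10 → |·| = √(100²+10²) = √10100 ≈ 100.5, ∠ = arctan(10/100) ≈ 5.71°
pole (s+2): 2 + j10 → |·| = √(2²+10²) = √104 ≈ 10.198, ∠ = arctan(10/2) ≈ 78.69°
pole (s+5): 5 + j10 → |·| = √(5²+10²) = √125 ≈ 11.18, ∠ = arctan(10/5) ≈ 63.43°
pole (s+10): 10 + j10 → |·| = √(10²+10²) = √200 ≈ 14.142, ∠ = arctan(10/10) ≈ 45.00°
pole at origin: |s| = 10, ∠ = 90.00° (in denominator)
|L| = 2 · 1049.2 / 16124 ≈ 0.13014
Gain = 20 log₁₀(0.13014) ≈ -17.71 dB
∠L = 79.01° − 277.12° = -198.11° ≡ 161.89° (principal value)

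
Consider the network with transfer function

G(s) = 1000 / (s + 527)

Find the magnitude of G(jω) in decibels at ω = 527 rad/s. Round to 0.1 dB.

2.6 dB

Substitute s = j527:
Numerator: 1000 = 1000 + j0
Denominator: (j527) + 527 = 527 + j527
|N| = √(1000² + 0²) ≈ 1000, ∠N ≈ 0.00°
|D| = √(527² + 527²) ≈ 745.29, ∠D ≈ 45.00°
|G| = 1000 / 745.29 ≈ 1.3418
Gain = 20 log₁₀(1.3418) ≈ 2.55 dB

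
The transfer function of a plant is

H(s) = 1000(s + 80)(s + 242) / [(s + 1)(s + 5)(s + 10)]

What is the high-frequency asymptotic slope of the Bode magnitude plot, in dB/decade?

-20 dB/decade

Each pole contributes −20 dB/decade at high frequency; each zero contributes +20 dB/decade.
Net: 2 zero(s) − 3 pole(s) → -20 dB/decade.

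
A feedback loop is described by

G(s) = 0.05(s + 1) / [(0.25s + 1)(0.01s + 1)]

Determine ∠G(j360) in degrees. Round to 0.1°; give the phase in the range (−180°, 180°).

-74.0°

At ω = 360 rad/s:
zero (1 + j360·1) = 1 + j360 → |·| ≈ 360, ∠ ≈ 89.84°
pole (1 + j360·0.25) = 1 + j90 → |·| ≈ 90.006, ∠ ≈ 89.36°
pole (1 + j360·0.01) = 1 + j3.6 → |·| ≈ 3.7363, ∠ ≈ 74.48°
∠G = (89.84°) − (89.36° + 74.48°) = -74.00°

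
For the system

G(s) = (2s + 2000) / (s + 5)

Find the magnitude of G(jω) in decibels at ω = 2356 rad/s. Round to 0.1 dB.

6.7 dB

Substitute s = j2356:
Numerator: 2(j2356) + 2000 = 2000 + j4712
Denominator: (j2356) + 5 = 5 + j2356
|N| = √(2000² + 4712²) ≈ 5118.9, ∠N ≈ 67.00°
|D| = √(5² + 2356²) ≈ 2356, ∠D ≈ 89.88°
|G| = 5118.9 / 2356 ≈ 2.1727
Gain = 20 log₁₀(2.1727) ≈ 6.74 dB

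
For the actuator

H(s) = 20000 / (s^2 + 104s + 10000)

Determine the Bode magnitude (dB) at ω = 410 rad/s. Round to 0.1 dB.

-18.3 dB

At s = jω = j410:
quadratic: (j410)² + 104·j410 + 10000 = -158100 + j42640 → |·| ≈ 1.6375e+05, ∠ ≈ 164.91°
|H| = 20000 / 1.6375e+05 ≈ 0.12214
Gain = 20 log₁₀(0.12214) ≈ -18.26 dB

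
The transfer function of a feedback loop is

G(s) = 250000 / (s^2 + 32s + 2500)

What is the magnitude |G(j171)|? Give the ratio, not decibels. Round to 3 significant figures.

9.16

At s = jω = j171:
quadratic: (j171)² + 32·j171 + 2500 = -26741 + j5472 → |·| ≈ 27295, ∠ ≈ 168.44°
|G| = 250000 / 27295 ≈ 9.1592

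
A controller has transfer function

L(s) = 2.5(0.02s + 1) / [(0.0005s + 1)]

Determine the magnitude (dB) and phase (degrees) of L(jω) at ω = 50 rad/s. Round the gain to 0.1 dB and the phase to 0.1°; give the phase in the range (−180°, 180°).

11.0 dB, 43.6°

At ω = 50 rad/s:
zero (1 + j50·0.02) = 1 + j1 → |·| ≈ 1.4142, ∠ ≈ 45.00°
pole (1 + j50·0.0005) = 1 + j0.025 → |·| ≈ 1.0003, ∠ ≈ 1.43°
|L| = 2.5 · 1.4142 / (1.0003) ≈ 3.5344
Gain = 20 log₁₀(3.5344) ≈ 10.97 dB
∠L = (45.00°) − (1.43°) = 43.57°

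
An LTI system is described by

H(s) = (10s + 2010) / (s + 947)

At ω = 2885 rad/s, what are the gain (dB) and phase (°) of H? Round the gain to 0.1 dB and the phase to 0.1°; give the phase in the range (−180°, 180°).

19.6 dB, 14.2°

Substitute s = j2885:
Numerator: 10(j2885) + 2010 = 2010 + j28850
Denominator: (j2885) + 947 = 947 + j2885
|N| = √(2010² + 28850²) ≈ 28920, ∠N ≈ 86.01°
|D| = √(947² + 2885²) ≈ 3036.5, ∠D ≈ 71.83°
|H| = 28920 / 3036.5 ≈ 9.5241
Gain = 20 log₁₀(9.5241) ≈ 19.58 dB
∠H = 86.01° − 71.83° = 14.18°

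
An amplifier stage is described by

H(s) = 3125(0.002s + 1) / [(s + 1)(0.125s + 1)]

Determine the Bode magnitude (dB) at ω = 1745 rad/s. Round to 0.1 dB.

At ω = 1745 rad/s:
zero (1 + j1745·0.002) = 1 + j3.49 → |·| ≈ 3.6304, ∠ ≈ 74.01°
pole (1 + j1745·1) = 1 + j1745 → |·| ≈ 1745, ∠ ≈ 89.97°
pole (1 + j1745·0.125) = 1 + j218.125 → |·| ≈ 218.13, ∠ ≈ 89.74°
|H| = 3125 · 3.6304 / (1745 · 218.13) ≈ 0.029805
Gain = 20 log₁₀(0.029805) ≈ -30.51 dB

-30.5 dB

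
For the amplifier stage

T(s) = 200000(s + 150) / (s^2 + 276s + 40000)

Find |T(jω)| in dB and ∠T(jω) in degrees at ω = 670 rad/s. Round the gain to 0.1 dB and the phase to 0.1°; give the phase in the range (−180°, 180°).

At s = jω = j670:
zero (s+150): 150 + j670 → |·| = √(150²+670²) = √471400 ≈ 686.59, ∠ = arctan(670/150) ≈ 77.38°
quadratic: (j670)² + 276·j670 + 40000 = -408900 + j184920 → |·| ≈ 4.4877e+05, ∠ ≈ 155.67°
|T| = 200000 · 686.59 / 4.4877e+05 ≈ 305.99
Gain = 20 log₁₀(305.99) ≈ 49.71 dB
∠T = 77.38° − 155.67° = -78.29°

49.7 dB, -78.3°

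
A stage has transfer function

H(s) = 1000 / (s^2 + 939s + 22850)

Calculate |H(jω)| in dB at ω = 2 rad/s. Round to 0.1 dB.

-27.2 dB

Substitute s = j2:
Numerator: 1000 = 1000 + j0
Denominator: (j2)^2 + 939(j2) + 22850 = 22846 + j1878
|N| = √(1000² + 0²) ≈ 1000, ∠N ≈ 0.00°
|D| = √(22846² + 1878²) ≈ 22923, ∠D ≈ 4.70°
|H| = 1000 / 22923 ≈ 0.043624
Gain = 20 log₁₀(0.043624) ≈ -27.21 dB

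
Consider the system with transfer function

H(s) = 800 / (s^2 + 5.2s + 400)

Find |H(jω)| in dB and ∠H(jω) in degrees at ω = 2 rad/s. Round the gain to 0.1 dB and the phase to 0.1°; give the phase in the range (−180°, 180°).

6.1 dB, -1.5°

At s = jω = j2:
quadratic: (j2)² + 5.2·j2 + 400 = 396 + j10.4 → |·| ≈ 396.14, ∠ ≈ 1.50°
|H| = 800 / 396.14 ≈ 2.0195
Gain = 20 log₁₀(2.0195) ≈ 6.10 dB
∠H = 0.00° − 1.50° = -1.50°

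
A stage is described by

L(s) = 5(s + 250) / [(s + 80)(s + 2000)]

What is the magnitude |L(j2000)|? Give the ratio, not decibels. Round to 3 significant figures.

At s = jω = j2000:
zero (s+250): 250 + j2000 → |·| = √(250²+2000²) = √4062500 ≈ 2015.6, ∠ = arctan(2000/250) ≈ 82.87°
pole (s+80): 80 + j2000 → |·| = √(80²+2000²) = √4006400 ≈ 2001.6, ∠ = arctan(2000/80) ≈ 87.71°
pole (s+2000): 2000 + j2000 → |·| = √(2000²+2000²) = √8000000 ≈ 2828.4, ∠ = arctan(2000/2000) ≈ 45.00°
|L| = 5 · 2015.6 / 5.6613e+06 ≈ 0.0017802

0.00178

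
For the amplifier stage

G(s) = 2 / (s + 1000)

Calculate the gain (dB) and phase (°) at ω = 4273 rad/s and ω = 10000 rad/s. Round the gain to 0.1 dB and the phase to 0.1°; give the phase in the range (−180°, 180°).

ω = 4273: -66.8 dB, -76.8°; ω = 10000: -74.0 dB, -84.3°

Substitute s = j4273:
Numerator: 2 = 2 + j0
Denominator: (j4273) + 1000 = 1000 + j4273
|N| = √(2² + 0²) ≈ 2, ∠N ≈ 0.00°
|D| = √(1000² + 4273²) ≈ 4388.5, ∠D ≈ 76.83°
|G| = 2 / 4388.5 ≈ 0.00045574
Gain = 20 log₁₀(0.00045574) ≈ -66.83 dB
∠G = 0.00° − 76.83° = -76.83°

Substitute s = j10000:
Numerator: 2 = 2 + j0
Denominator: (j10000) + 1000 = 1000 + j10000
|N| = √(2² + 0²) ≈ 2, ∠N ≈ 0.00°
|D| = √(1000² + 10000²) ≈ 10050, ∠D ≈ 84.29°
|G| = 2 / 10050 ≈ 0.000199
Gain = 20 log₁₀(0.000199) ≈ -74.02 dB
∠G = 0.00° − 84.29° = -84.29°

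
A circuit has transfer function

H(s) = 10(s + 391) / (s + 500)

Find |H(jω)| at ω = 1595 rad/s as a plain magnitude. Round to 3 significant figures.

At s = jω = j1595:
zero (s+391): 391 + j1595 → |·| = √(391²+1595²) = √2696906 ≈ 1642.2, ∠ = arctan(1595/391) ≈ 76.23°
pole (s+500): 500 + j1595 → |·| = √(500²+1595²) = √2794025 ≈ 1671.5, ∠ = arctan(1595/500) ≈ 72.59°
|H| = 10 · 1642.2 / 1671.5 ≈ 9.8247

9.82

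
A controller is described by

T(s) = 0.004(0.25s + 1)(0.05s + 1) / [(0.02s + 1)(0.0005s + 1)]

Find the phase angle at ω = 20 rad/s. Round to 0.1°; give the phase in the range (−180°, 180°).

At ω = 20 rad/s:
zero (1 + j20·0.25) = 1 + j5 → |·| ≈ 5.099, ∠ ≈ 78.69°
zero (1 + j20·0.05) = 1 + j1 → |·| ≈ 1.4142, ∠ ≈ 45.00°
pole (1 + j20·0.02) = 1 + j0.4 → |·| ≈ 1.077, ∠ ≈ 21.80°
pole (1 + j20·0.0005) = 1 + j0.01 → |·| ≈ 1, ∠ ≈ 0.57°
∠T = (78.69° + 45.00°) − (21.80° + 0.57°) = 101.32°

101.3°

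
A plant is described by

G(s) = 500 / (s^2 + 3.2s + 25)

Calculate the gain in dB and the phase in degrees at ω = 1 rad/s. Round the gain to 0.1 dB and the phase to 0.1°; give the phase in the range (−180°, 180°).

26.3 dB, -7.6°

At s = jω = j1:
quadratic: (j1)² + 3.2·j1 + 25 = 24 + j3.2 → |·| ≈ 24.212, ∠ ≈ 7.59°
|G| = 500 / 24.212 ≈ 20.651
Gain = 20 log₁₀(20.651) ≈ 26.30 dB
∠G = 0.00° − 7.59° = -7.59°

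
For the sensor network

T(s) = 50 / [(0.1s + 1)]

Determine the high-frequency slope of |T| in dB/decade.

Each pole contributes −20 dB/decade at high frequency; each zero contributes +20 dB/decade.
Net: 0 zero(s) − 1 pole(s) → -20 dB/decade.

-20 dB/decade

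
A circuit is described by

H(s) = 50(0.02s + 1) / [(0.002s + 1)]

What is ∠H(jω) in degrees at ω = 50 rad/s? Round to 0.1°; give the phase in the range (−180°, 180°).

At ω = 50 rad/s:
zero (1 + j50·0.02) = 1 + j1 → |·| ≈ 1.4142, ∠ ≈ 45.00°
pole (1 + j50·0.002) = 1 + j0.1 → |·| ≈ 1.005, ∠ ≈ 5.71°
∠H = (45.00°) − (5.71°) = 39.29°

39.3°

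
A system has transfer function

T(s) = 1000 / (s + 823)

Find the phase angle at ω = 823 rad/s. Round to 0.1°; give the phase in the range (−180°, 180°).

Substitute s = j823:
Numerator: 1000 = 1000 + j0
Denominator: (j823) + 823 = 823 + j823
|N| = √(1000² + 0²) ≈ 1000, ∠N ≈ 0.00°
|D| = √(823² + 823²) ≈ 1163.9, ∠D ≈ 45.00°
∠T = 0.00° − 45.00° = -45.00°

-45.0°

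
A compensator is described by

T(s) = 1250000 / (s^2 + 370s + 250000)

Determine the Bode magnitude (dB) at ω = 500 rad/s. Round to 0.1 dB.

16.6 dB

At s = jω = j500:
quadratic: (j500)² + 370·j500 + 250000 = 0 + j185000 → |·| ≈ 1.85e+05, ∠ ≈ 90.00°
|T| = 1250000 / 1.85e+05 ≈ 6.7568
Gain = 20 log₁₀(6.7568) ≈ 16.59 dB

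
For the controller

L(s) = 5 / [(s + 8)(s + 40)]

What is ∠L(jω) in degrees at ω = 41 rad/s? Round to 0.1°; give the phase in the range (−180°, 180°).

-124.7°

At s = jω = j41:
pole (s+8): 8 + j41 → |·| = √(8²+41²) = √1745 ≈ 41.773, ∠ = arctan(41/8) ≈ 78.96°
pole (s+40): 40 + j41 → |·| = √(40²+41²) = √3281 ≈ 57.28, ∠ = arctan(41/40) ≈ 45.71°
∠L = 0.00° − 124.67° = -124.67°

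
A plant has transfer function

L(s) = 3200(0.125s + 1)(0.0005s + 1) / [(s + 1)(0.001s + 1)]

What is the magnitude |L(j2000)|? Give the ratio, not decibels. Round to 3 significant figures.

253

At ω = 2000 rad/s:
zero (1 + j2000·0.125) = 1 + j250 → |·| ≈ 250, ∠ ≈ 89.77°
zero (1 + j2000·0.0005) = 1 + j1 → |·| ≈ 1.4142, ∠ ≈ 45.00°
pole (1 + j2000·1) = 1 + j2000 → |·| ≈ 2000, ∠ ≈ 89.97°
pole (1 + j2000·0.001) = 1 + j2 → |·| ≈ 2.2361, ∠ ≈ 63.43°
|L| = 3200 · 250 · 1.4142 / (2000 · 2.2361) ≈ 252.98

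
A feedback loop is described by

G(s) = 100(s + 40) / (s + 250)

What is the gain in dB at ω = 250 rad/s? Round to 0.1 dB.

At s = jω = j250:
zero (s+40): 40 + j250 → |·| = √(40²+250²) = √64100 ≈ 253.18, ∠ = arctan(250/40) ≈ 80.91°
pole (s+250): 250 + j250 → |·| = √(250²+250²) = √125000 ≈ 353.55, ∠ = arctan(250/250) ≈ 45.00°
|G| = 100 · 253.18 / 353.55 ≈ 71.611
Gain = 20 log₁₀(71.611) ≈ 37.10 dB

37.1 dB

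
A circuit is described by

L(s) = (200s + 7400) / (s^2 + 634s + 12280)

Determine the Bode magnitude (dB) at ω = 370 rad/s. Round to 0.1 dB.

-11.1 dB

Substitute s = j370:
Numerator: 200(j370) + 7400 = 7400 + j74000
Denominator: (j370)^2 + 634(j370) + 12280 = -124620 + j234580
|N| = √(7400² + 74000²) ≈ 74369, ∠N ≈ 84.29°
|D| = √(124620² + 234580²) ≈ 2.6563e+05, ∠D ≈ 117.98°
|L| = 74369 / 2.6563e+05 ≈ 0.27997
Gain = 20 log₁₀(0.27997) ≈ -11.06 dB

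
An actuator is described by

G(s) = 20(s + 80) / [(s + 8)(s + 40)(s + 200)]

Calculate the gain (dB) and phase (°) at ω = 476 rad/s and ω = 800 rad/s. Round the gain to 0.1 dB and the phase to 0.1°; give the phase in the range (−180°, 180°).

At s = jω = j476:
zero (s+80): 80 + j476 → |·| = √(80²+476²) = √232976 ≈ 482.68, ∠ = arctan(476/80) ≈ 80.46°
pole (s+8): 8 + j476 → |·| = √(8²+476²) = √226640 ≈ 476.07, ∠ = arctan(476/8) ≈ 89.04°
pole (s+40): 40 + j476 → |·| = √(40²+476²) = √228176 ≈ 477.68, ∠ = arctan(476/40) ≈ 85.20°
pole (s+200): 200 + j476 → |·| = √(200²+476²) = √266576 ≈ 516.31, ∠ = arctan(476/200) ≈ 67.21°
|G| = 20 · 482.68 / 1.1741e+08 ≈ 8.2221e-05
Gain = 20 log₁₀(8.2221e-05) ≈ -81.70 dB
∠G = 80.46° − 241.45° = -160.99°

At s = jω = j800:
zero (s+80): 80 + j800 → |·| = √(80²+800²) = √646400 ≈ 803.99, ∠ = arctan(800/80) ≈ 84.29°
pole (s+8): 8 + j800 → |·| = √(8²+800²) = √640064 ≈ 800.04, ∠ = arctan(800/8) ≈ 89.43°
pole (s+40): 40 + j800 → |·| = √(40²+800²) = √641600 ≈ 801, ∠ = arctan(800/40) ≈ 87.14°
pole (s+200): 200 + j800 → |·| = √(200²+800²) = √680000 ≈ 824.62, ∠ = arctan(800/200) ≈ 75.96°
|G| = 20 · 803.99 / 5.2844e+08 ≈ 3.0429e-05
Gain = 20 log₁₀(3.0429e-05) ≈ -90.33 dB
∠G = 84.29° − 252.53° = -168.24°

ω = 476: -81.7 dB, -161.0°; ω = 800: -90.3 dB, -168.2°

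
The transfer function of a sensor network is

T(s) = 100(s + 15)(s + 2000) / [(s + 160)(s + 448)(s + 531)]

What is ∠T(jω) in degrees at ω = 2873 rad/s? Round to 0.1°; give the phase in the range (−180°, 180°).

At s = jω = j2873:
zero (s+15): 15 + j2873 → |·| = √(15²+2873²) = √8254354 ≈ 2873, ∠ = arctan(2873/15) ≈ 89.70°
zero (s+2000): 2000 + j2873 → |·| = √(2000²+2873²) = √12254129 ≈ 3500.6, ∠ = arctan(2873/2000) ≈ 55.16°
pole (s+160): 160 + j2873 → |·| = √(160²+2873²) = √8279729 ≈ 2877.5, ∠ = arctan(2873/160) ≈ 86.81°
pole (s+448): 448 + j2873 → |·| = √(448²+2873²) = √8454833 ≈ 2907.7, ∠ = arctan(2873/448) ≈ 81.14°
pole (s+531): 531 + j2873 → |·| = √(531²+2873²) = √8536090 ≈ 2921.7, ∠ = arctan(2873/531) ≈ 79.53°
∠T = 144.86° − 247.48° = -102.62°

-102.6°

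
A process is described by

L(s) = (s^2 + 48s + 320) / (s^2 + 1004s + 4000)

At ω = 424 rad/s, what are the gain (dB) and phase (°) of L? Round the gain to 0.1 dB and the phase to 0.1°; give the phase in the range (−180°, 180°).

Substitute s = j424:
Numerator: (j424)^2 + 48(j424) + 320 = -179456 + j20352
Denominator: (j424)^2 + 1004(j424) + 4000 = -175776 + j425696
|N| = √(179456² + 20352²) ≈ 1.8061e+05, ∠N ≈ 173.53°
|D| = √(175776² + 425696²) ≈ 4.6056e+05, ∠D ≈ 112.44°
|L| = 1.8061e+05 / 4.6056e+05 ≈ 0.39215
Gain = 20 log₁₀(0.39215) ≈ -8.13 dB
∠L = 173.53° − 112.44° = 61.09°

-8.1 dB, 61.1°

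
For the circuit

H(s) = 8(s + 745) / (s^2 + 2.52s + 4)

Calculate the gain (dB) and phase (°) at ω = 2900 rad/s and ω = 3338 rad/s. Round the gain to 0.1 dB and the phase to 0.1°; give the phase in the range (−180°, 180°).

ω = 2900: -50.9 dB, -104.4°; ω = 3338: -52.2 dB, -102.5°

At s = jω = j2900:
zero (s+745): 745 + j2900 → |·| = √(745²+2900²) = √8965025 ≈ 2994.2, ∠ = arctan(2900/745) ≈ 75.59°
quadratic: (j2900)² + 2.52·j2900 + 4 = -8409996 + j7308 → |·| ≈ 8.41e+06, ∠ ≈ 179.95°
|H| = 8 · 2994.2 / 8.41e+06 ≈ 0.0028482
Gain = 20 log₁₀(0.0028482) ≈ -50.91 dB
∠H = 75.59° − 179.95° = -104.36°

At s = jω = j3338:
zero (s+745): 745 + j3338 → |·| = √(745²+3338²) = √11697269 ≈ 3420.1, ∠ = arctan(3338/745) ≈ 77.42°
quadratic: (j3338)² + 2.52·j3338 + 4 = -11142240 + j8411.76 → |·| ≈ 1.1142e+07, ∠ ≈ 179.96°
|H| = 8 · 3420.1 / 1.1142e+07 ≈ 0.0024556
Gain = 20 log₁₀(0.0024556) ≈ -52.20 dB
∠H = 77.42° − 179.96° = -102.54°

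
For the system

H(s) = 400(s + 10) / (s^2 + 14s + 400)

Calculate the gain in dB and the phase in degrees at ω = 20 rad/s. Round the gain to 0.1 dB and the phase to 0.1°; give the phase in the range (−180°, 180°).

30.1 dB, -26.6°

At s = jω = j20:
zero (s+10): 10 + j20 → |·| = √(10²+20²) = √500 ≈ 22.361, ∠ = arctan(20/10) ≈ 63.43°
quadratic: (j20)² + 14·j20 + 400 = 0 + j280 → |·| ≈ 280, ∠ ≈ 90.00°
|H| = 400 · 22.361 / 280 ≈ 31.944
Gain = 20 log₁₀(31.944) ≈ 30.09 dB
∠H = 63.43° − 90.00° = -26.57°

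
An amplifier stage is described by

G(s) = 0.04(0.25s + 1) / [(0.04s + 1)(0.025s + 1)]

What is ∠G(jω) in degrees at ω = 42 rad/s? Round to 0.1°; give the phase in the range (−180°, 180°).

-21.1°

At ω = 42 rad/s:
zero (1 + j42·0.25) = 1 + j10.5 → |·| ≈ 10.548, ∠ ≈ 84.56°
pole (1 + j42·0.04) = 1 + j1.68 → |·| ≈ 1.9551, ∠ ≈ 59.24°
pole (1 + j42·0.025) = 1 + j1.05 → |·| ≈ 1.45, ∠ ≈ 46.40°
∠G = (84.56°) − (59.24° + 46.40°) = -21.08°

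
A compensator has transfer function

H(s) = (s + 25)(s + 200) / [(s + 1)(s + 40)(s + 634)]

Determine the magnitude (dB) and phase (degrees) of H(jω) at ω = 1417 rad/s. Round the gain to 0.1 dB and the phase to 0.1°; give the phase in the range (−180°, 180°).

-63.7 dB, -73.3°

At s = jω = j1417:
zero (s+25): 25 + j1417 → |·| = √(25²+1417²) = √2008514 ≈ 1417.2, ∠ = arctan(1417/25) ≈ 88.99°
zero (s+200): 200 + j1417 → |·| = √(200²+1417²) = √2047889 ≈ 1431, ∠ = arctan(1417/200) ≈ 81.97°
pole (s+1): 1 + j1417 → |·| = √(1²+1417²) = √2007890 ≈ 1417, ∠ = arctan(1417/1) ≈ 89.96°
pole (s+40): 40 + j1417 → |·| = √(40²+1417²) = √2009489 ≈ 1417.6, ∠ = arctan(1417/40) ≈ 88.38°
pole (s+634): 634 + j1417 → |·| = √(634²+1417²) = √2409845 ≈ 1552.4, ∠ = arctan(1417/634) ≈ 65.90°
|H| = 1 · 2.028e+06 / 3.1184e+09 ≈ 0.00065033
Gain = 20 log₁₀(0.00065033) ≈ -63.74 dB
∠H = 170.96° − 244.24° = -73.28°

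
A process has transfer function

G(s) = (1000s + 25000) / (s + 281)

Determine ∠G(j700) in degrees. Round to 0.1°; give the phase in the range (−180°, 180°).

19.8°

Substitute s = j700:
Numerator: 1000(j700) + 25000 = 25000 + j700000
Denominator: (j700) + 281 = 281 + j700
|N| = √(25000² + 700000²) ≈ 7.0045e+05, ∠N ≈ 87.95°
|D| = √(281² + 700²) ≈ 754.3, ∠D ≈ 68.13°
∠G = 87.95° − 68.13° = 19.82°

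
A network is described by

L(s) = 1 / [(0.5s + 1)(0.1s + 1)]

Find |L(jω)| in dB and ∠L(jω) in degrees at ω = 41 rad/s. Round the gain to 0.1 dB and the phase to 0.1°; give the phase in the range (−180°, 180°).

-38.8 dB, -163.5°

At ω = 41 rad/s:
pole (1 + j41·0.5) = 1 + j20.5 → |·| ≈ 20.524, ∠ ≈ 87.21°
pole (1 + j41·0.1) = 1 + j4.1 → |·| ≈ 4.2202, ∠ ≈ 76.29°
|L| = 1 · 1 / (20.524 · 4.2202) ≈ 0.011545
Gain = 20 log₁₀(0.011545) ≈ -38.75 dB
∠L = (0°) − (87.21° + 76.29°) = -163.50°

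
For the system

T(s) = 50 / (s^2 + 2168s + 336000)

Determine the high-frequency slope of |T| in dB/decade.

-40 dB/decade

Each pole contributes −20 dB/decade at high frequency; each zero contributes +20 dB/decade.
Net: 0 zero(s) − 2 pole(s) → -40 dB/decade.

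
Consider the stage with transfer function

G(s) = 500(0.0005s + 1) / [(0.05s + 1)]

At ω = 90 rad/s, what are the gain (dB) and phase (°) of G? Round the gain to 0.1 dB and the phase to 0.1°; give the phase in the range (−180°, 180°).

40.7 dB, -74.9°

At ω = 90 rad/s:
zero (1 + j90·0.0005) = 1 + j0.045 → |·| ≈ 1.001, ∠ ≈ 2.58°
pole (1 + j90·0.05) = 1 + j4.5 → |·| ≈ 4.6098, ∠ ≈ 77.47°
|G| = 500 · 1.001 / (4.6098) ≈ 108.57
Gain = 20 log₁₀(108.57) ≈ 40.71 dB
∠G = (2.58°) − (77.47°) = -74.89°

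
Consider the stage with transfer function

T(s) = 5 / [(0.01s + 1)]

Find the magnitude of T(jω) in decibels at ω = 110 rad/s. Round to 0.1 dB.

At ω = 110 rad/s:
pole (1 + j110·0.01) = 1 + j1.1 → |·| ≈ 1.4866, ∠ ≈ 47.73°
|T| = 5 · 1 / (1.4866) ≈ 3.3634
Gain = 20 log₁₀(3.3634) ≈ 10.54 dB

10.5 dB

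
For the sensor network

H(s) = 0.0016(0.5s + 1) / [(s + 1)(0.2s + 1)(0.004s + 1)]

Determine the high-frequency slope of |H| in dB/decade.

-40 dB/decade

Each pole contributes −20 dB/decade at high frequency; each zero contributes +20 dB/decade.
Net: 1 zero(s) − 3 pole(s) → -40 dB/decade.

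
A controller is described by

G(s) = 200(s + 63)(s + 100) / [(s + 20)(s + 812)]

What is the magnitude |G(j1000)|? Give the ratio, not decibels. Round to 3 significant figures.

At s = jω = j1000:
zero (s+63): 63 + j1000 → |·| = √(63²+1000²) = √1003969 ≈ 1002, ∠ = arctan(1000/63) ≈ 86.40°
zero (s+100): 100 + j1000 → |·| = √(100²+1000²) = √1010000 ≈ 1005, ∠ = arctan(1000/100) ≈ 84.29°
pole (s+20): 20 + j1000 → |·| = √(20²+1000²) = √1000400 ≈ 1000.2, ∠ = arctan(1000/20) ≈ 88.85°
pole (s+812): 812 + j1000 → |·| = √(812²+1000²) = √1659344 ≈ 1288.2, ∠ = arctan(1000/812) ≈ 50.92°
|G| = 200 · 1.007e+06 / 1.2885e+06 ≈ 156.31

156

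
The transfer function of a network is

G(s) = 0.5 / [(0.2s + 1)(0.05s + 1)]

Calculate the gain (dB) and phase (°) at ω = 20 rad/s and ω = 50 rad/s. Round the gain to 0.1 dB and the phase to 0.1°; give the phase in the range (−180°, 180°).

At ω = 20 rad/s:
pole (1 + j20·0.2) = 1 + j4 → |·| ≈ 4.1231, ∠ ≈ 75.96°
pole (1 + j20·0.05) = 1 + j1 → |·| ≈ 1.4142, ∠ ≈ 45.00°
|G| = 0.5 · 1 / (4.1231 · 1.4142) ≈ 0.08575
Gain = 20 log₁₀(0.08575) ≈ -21.34 dB
∠G = (0°) − (75.96° + 45.00°) = -120.96°

At ω = 50 rad/s:
pole (1 + j50·0.2) = 1 + j10 → |·| ≈ 10.05, ∠ ≈ 84.29°
pole (1 + j50·0.05) = 1 + j2.5 → |·| ≈ 2.6926, ∠ ≈ 68.20°
|G| = 0.5 · 1 / (10.05 · 2.6926) ≈ 0.018477
Gain = 20 log₁₀(0.018477) ≈ -34.67 dB
∠G = (0°) − (84.29° + 68.20°) = -152.49°

ω = 20: -21.3 dB, -121.0°; ω = 50: -34.7 dB, -152.5°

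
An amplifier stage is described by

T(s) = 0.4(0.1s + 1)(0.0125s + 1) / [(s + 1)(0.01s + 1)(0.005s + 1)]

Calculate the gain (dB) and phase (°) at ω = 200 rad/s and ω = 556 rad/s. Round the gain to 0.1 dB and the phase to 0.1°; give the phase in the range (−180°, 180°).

ω = 200: -29.3 dB, -42.8°; ω = 556: -35.5 dB, -69.1°

At ω = 200 rad/s:
zero (1 + j200·0.1) = 1 + j20 → |·| ≈ 20.025, ∠ ≈ 87.14°
zero (1 + j200·0.0125) = 1 + j2.5 → |·| ≈ 2.6926, ∠ ≈ 68.20°
pole (1 + j200·1) = 1 + j200 → |·| ≈ 200, ∠ ≈ 89.71°
pole (1 + j200·0.01) = 1 + j2 → |·| ≈ 2.2361, ∠ ≈ 63.43°
pole (1 + j200·0.005) = 1 + j1 → |·| ≈ 1.4142, ∠ ≈ 45.00°
|T| = 0.4 · 20.025 · 2.6926 / (200 · 2.2361 · 1.4142) ≈ 0.034101
Gain = 20 log₁₀(0.034101) ≈ -29.34 dB
∠T = (87.14° + 68.20°) − (89.71° + 63.43° + 45.00°) = -42.80°

At ω = 556 rad/s:
zero (1 + j556·0.1) = 1 + j55.6 → |·| ≈ 55.609, ∠ ≈ 88.97°
zero (1 + j556·0.0125) = 1 + j6.95 → |·| ≈ 7.0216, ∠ ≈ 81.81°
pole (1 + j556·1) = 1 + j556 → |·| ≈ 556, ∠ ≈ 89.90°
pole (1 + j556·0.01) = 1 + j5.56 → |·| ≈ 5.6492, ∠ ≈ 79.80°
pole (1 + j556·0.005) = 1 + j2.78 → |·| ≈ 2.9544, ∠ ≈ 70.22°
|T| = 0.4 · 55.609 · 7.0216 / (556 · 5.6492 · 2.9544) ≈ 0.016831
Gain = 20 log₁₀(0.016831) ≈ -35.48 dB
∠T = (88.97° + 81.81°) − (89.90° + 79.80° + 70.22°) = -69.14°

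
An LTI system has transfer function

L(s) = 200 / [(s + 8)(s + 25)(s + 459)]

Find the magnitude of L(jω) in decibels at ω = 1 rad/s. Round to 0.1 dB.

-53.3 dB

At s = jω = j1:
pole (s+8): 8 + j1 → |·| = √(8²+1²) = √65 ≈ 8.0623, ∠ = arctan(1/8) ≈ 7.13°
pole (s+25): 25 + j1 → |·| = √(25²+1²) = √626 ≈ 25.02, ∠ = arctan(1/25) ≈ 2.29°
pole (s+459): 459 + j1 → |·| = √(459²+1²) = √210682 ≈ 459, ∠ = arctan(1/459) ≈ 0.12°
|L| = 200 / 92589 ≈ 0.0021601
Gain = 20 log₁₀(0.0021601) ≈ -53.31 dB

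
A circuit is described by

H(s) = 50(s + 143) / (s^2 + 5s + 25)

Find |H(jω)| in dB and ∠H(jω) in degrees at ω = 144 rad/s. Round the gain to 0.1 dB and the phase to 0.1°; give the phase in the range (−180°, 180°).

At s = jω = j144:
zero (s+143): 143 + j144 → |·| = √(143²+144²) = √41185 ≈ 202.94, ∠ = arctan(144/143) ≈ 45.20°
quadratic: (j144)² + 5·j144 + 25 = -20711 + j720 → |·| ≈ 20724, ∠ ≈ 178.01°
|H| = 50 · 202.94 / 20724 ≈ 0.48963
Gain = 20 log₁₀(0.48963) ≈ -6.20 dB
∠H = 45.20° − 178.01° = -132.81°

-6.2 dB, -132.8°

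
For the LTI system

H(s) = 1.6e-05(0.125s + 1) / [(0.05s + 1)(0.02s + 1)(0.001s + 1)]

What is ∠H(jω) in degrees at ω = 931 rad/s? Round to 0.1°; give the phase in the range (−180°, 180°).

At ω = 931 rad/s:
zero (1 + j931·0.125) = 1 + j116.375 → |·| ≈ 116.38, ∠ ≈ 89.51°
pole (1 + j931·0.05) = 1 + j46.55 → |·| ≈ 46.561, ∠ ≈ 88.77°
pole (1 + j931·0.02) = 1 + j18.62 → |·| ≈ 18.647, ∠ ≈ 86.93°
pole (1 + j931·0.001) = 1 + j0.931 → |·| ≈ 1.3663, ∠ ≈ 42.95°
∠H = (89.51°) − (88.77° + 86.93° + 42.95°) = -129.14°

-129.1°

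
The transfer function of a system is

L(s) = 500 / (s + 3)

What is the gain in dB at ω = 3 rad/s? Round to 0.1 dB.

41.4 dB

Substitute s = j3:
Numerator: 500 = 500 + j0
Denominator: (j3) + 3 = 3 + j3
|N| = √(500² + 0²) ≈ 500, ∠N ≈ 0.00°
|D| = √(3² + 3²) ≈ 4.2426, ∠D ≈ 45.00°
|L| = 500 / 4.2426 ≈ 117.85
Gain = 20 log₁₀(117.85) ≈ 41.43 dB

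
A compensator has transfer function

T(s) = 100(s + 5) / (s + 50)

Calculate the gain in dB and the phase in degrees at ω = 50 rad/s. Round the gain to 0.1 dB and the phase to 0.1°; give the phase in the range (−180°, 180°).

At s = jω = j50:
zero (s+5): 5 + j50 → |·| = √(5²+50²) = √2525 ≈ 50.249, ∠ = arctan(50/5) ≈ 84.29°
pole (s+50): 50 + j50 → |·| = √(50²+50²) = √5000 ≈ 70.711, ∠ = arctan(50/50) ≈ 45.00°
|T| = 100 · 50.249 / 70.711 ≈ 71.062
Gain = 20 log₁₀(71.062) ≈ 37.03 dB
∠T = 84.29° − 45.00° = 39.29°

37.0 dB, 39.3°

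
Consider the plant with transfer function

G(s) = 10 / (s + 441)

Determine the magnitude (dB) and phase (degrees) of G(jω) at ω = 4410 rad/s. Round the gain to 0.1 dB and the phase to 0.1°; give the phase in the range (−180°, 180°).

At s = jω = j4410:
pole (s+441): 441 + j4410 → |·| = √(441²+4410²) = √19642581 ≈ 4432, ∠ = arctan(4410/441) ≈ 84.29°
|G| = 10 / 4432 ≈ 0.0022563
Gain = 20 log₁₀(0.0022563) ≈ -52.93 dB
∠G = 0.00° − 84.29° = -84.29°

-52.9 dB, -84.3°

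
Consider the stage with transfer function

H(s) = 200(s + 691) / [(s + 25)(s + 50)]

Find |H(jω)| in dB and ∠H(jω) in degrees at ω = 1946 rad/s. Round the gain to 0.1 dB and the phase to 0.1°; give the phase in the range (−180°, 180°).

At s = jω = j1946:
zero (s+691): 691 + j1946 → |·| = √(691²+1946²) = √4264397 ≈ 2065, ∠ = arctan(1946/691) ≈ 70.45°
pole (s+25): 25 + j1946 → |·| = √(25²+1946²) = √3787541 ≈ 1946.2, ∠ = arctan(1946/25) ≈ 89.26°
pole (s+50): 50 + j1946 → |·| = √(50²+1946²) = √3789416 ≈ 1946.6, ∠ = arctan(1946/50) ≈ 88.53°
|H| = 200 · 2065 / 3.7885e+06 ≈ 0.10901
Gain = 20 log₁₀(0.10901) ≈ -19.25 dB
∠H = 70.45° − 177.79° = -107.34°

-19.3 dB, -107.3°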